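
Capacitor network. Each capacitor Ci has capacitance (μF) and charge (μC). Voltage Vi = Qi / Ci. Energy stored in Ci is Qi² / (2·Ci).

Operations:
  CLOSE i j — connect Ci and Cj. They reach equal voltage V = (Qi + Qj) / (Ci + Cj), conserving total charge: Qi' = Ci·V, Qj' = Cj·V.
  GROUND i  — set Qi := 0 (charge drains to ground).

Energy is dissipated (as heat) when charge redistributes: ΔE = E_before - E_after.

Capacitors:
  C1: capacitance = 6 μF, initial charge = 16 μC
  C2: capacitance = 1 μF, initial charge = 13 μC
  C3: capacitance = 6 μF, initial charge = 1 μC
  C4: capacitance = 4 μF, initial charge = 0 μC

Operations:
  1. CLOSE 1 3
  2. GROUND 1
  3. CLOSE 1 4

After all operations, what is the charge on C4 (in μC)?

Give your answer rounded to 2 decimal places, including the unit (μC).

Answer: 0.00 μC

Derivation:
Initial: C1(6μF, Q=16μC, V=2.67V), C2(1μF, Q=13μC, V=13.00V), C3(6μF, Q=1μC, V=0.17V), C4(4μF, Q=0μC, V=0.00V)
Op 1: CLOSE 1-3: Q_total=17.00, C_total=12.00, V=1.42; Q1=8.50, Q3=8.50; dissipated=9.375
Op 2: GROUND 1: Q1=0; energy lost=6.021
Op 3: CLOSE 1-4: Q_total=0.00, C_total=10.00, V=0.00; Q1=0.00, Q4=0.00; dissipated=0.000
Final charges: Q1=0.00, Q2=13.00, Q3=8.50, Q4=0.00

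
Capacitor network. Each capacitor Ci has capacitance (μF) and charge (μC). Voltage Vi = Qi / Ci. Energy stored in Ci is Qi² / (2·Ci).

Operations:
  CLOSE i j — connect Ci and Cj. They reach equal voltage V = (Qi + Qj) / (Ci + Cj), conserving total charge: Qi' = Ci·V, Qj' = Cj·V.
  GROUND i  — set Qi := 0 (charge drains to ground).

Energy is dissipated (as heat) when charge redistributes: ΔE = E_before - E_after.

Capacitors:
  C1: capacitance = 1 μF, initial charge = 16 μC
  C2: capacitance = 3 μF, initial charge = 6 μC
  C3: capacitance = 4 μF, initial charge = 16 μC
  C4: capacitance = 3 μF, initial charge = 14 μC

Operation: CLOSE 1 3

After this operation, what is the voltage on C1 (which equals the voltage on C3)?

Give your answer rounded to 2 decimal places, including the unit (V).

Answer: 6.40 V

Derivation:
Initial: C1(1μF, Q=16μC, V=16.00V), C2(3μF, Q=6μC, V=2.00V), C3(4μF, Q=16μC, V=4.00V), C4(3μF, Q=14μC, V=4.67V)
Op 1: CLOSE 1-3: Q_total=32.00, C_total=5.00, V=6.40; Q1=6.40, Q3=25.60; dissipated=57.600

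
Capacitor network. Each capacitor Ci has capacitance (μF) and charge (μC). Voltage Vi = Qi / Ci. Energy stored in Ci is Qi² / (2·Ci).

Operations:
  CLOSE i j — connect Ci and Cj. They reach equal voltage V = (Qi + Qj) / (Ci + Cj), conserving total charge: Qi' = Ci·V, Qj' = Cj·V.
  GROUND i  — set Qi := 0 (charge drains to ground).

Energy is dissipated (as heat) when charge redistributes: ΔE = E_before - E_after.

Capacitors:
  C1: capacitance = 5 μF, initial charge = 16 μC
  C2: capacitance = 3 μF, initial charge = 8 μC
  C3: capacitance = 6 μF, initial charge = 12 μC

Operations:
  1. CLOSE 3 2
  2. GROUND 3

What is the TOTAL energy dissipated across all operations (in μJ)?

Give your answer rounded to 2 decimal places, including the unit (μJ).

Answer: 15.26 μJ

Derivation:
Initial: C1(5μF, Q=16μC, V=3.20V), C2(3μF, Q=8μC, V=2.67V), C3(6μF, Q=12μC, V=2.00V)
Op 1: CLOSE 3-2: Q_total=20.00, C_total=9.00, V=2.22; Q3=13.33, Q2=6.67; dissipated=0.444
Op 2: GROUND 3: Q3=0; energy lost=14.815
Total dissipated: 15.259 μJ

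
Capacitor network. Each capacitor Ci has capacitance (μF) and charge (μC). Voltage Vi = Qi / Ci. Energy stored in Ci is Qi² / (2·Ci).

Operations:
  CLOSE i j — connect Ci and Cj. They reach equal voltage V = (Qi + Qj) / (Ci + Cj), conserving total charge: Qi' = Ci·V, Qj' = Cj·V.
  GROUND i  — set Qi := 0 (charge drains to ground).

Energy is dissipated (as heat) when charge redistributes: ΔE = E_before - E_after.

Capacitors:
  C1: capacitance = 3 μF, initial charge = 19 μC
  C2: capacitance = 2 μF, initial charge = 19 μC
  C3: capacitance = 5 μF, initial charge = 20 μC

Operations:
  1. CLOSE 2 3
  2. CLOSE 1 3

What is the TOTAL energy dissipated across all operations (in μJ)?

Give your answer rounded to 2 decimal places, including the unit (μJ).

Answer: 22.15 μJ

Derivation:
Initial: C1(3μF, Q=19μC, V=6.33V), C2(2μF, Q=19μC, V=9.50V), C3(5μF, Q=20μC, V=4.00V)
Op 1: CLOSE 2-3: Q_total=39.00, C_total=7.00, V=5.57; Q2=11.14, Q3=27.86; dissipated=21.607
Op 2: CLOSE 1-3: Q_total=46.86, C_total=8.00, V=5.86; Q1=17.57, Q3=29.29; dissipated=0.544
Total dissipated: 22.151 μJ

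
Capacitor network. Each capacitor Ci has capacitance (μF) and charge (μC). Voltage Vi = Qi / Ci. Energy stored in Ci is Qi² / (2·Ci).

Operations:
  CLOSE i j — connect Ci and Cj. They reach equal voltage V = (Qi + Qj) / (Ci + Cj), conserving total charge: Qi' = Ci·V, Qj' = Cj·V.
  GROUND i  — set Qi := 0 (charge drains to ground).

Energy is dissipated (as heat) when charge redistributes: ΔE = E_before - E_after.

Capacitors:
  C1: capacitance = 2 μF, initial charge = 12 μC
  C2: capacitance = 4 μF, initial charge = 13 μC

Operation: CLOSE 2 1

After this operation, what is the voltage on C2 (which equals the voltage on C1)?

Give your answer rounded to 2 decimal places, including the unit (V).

Initial: C1(2μF, Q=12μC, V=6.00V), C2(4μF, Q=13μC, V=3.25V)
Op 1: CLOSE 2-1: Q_total=25.00, C_total=6.00, V=4.17; Q2=16.67, Q1=8.33; dissipated=5.042

Answer: 4.17 V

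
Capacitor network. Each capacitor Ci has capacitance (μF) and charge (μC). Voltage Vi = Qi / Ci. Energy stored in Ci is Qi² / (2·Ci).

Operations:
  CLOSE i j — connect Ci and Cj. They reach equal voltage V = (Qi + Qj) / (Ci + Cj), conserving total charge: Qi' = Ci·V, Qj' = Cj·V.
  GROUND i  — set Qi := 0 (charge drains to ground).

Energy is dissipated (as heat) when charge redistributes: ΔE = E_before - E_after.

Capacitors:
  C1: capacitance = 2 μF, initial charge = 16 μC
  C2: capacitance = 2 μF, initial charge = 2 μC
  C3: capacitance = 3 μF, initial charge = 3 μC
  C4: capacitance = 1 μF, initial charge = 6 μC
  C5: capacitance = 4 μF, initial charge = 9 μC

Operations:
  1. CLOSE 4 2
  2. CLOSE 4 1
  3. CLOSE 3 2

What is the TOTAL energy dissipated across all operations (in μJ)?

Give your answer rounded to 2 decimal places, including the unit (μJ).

Initial: C1(2μF, Q=16μC, V=8.00V), C2(2μF, Q=2μC, V=1.00V), C3(3μF, Q=3μC, V=1.00V), C4(1μF, Q=6μC, V=6.00V), C5(4μF, Q=9μC, V=2.25V)
Op 1: CLOSE 4-2: Q_total=8.00, C_total=3.00, V=2.67; Q4=2.67, Q2=5.33; dissipated=8.333
Op 2: CLOSE 4-1: Q_total=18.67, C_total=3.00, V=6.22; Q4=6.22, Q1=12.44; dissipated=9.481
Op 3: CLOSE 3-2: Q_total=8.33, C_total=5.00, V=1.67; Q3=5.00, Q2=3.33; dissipated=1.667
Total dissipated: 19.481 μJ

Answer: 19.48 μJ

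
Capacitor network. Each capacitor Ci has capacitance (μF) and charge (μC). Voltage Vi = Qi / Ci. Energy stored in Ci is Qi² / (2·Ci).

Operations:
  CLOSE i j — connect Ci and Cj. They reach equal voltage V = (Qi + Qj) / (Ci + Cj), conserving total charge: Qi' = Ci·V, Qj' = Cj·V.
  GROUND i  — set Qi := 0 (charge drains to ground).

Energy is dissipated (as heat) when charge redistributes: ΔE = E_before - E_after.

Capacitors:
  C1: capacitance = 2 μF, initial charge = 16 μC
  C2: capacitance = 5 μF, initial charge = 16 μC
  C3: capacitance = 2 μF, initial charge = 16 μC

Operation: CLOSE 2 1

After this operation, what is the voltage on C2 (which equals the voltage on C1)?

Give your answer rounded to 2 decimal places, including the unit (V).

Initial: C1(2μF, Q=16μC, V=8.00V), C2(5μF, Q=16μC, V=3.20V), C3(2μF, Q=16μC, V=8.00V)
Op 1: CLOSE 2-1: Q_total=32.00, C_total=7.00, V=4.57; Q2=22.86, Q1=9.14; dissipated=16.457

Answer: 4.57 V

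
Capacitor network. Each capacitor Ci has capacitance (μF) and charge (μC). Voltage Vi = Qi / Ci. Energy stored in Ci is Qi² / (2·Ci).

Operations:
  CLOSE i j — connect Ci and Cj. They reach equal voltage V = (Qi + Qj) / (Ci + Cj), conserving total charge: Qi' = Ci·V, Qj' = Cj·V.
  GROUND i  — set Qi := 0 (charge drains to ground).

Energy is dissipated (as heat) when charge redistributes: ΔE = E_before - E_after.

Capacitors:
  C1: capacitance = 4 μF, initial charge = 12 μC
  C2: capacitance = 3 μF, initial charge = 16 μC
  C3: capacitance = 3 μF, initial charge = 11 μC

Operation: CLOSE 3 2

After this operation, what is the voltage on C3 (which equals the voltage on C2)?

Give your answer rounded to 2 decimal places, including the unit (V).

Answer: 4.50 V

Derivation:
Initial: C1(4μF, Q=12μC, V=3.00V), C2(3μF, Q=16μC, V=5.33V), C3(3μF, Q=11μC, V=3.67V)
Op 1: CLOSE 3-2: Q_total=27.00, C_total=6.00, V=4.50; Q3=13.50, Q2=13.50; dissipated=2.083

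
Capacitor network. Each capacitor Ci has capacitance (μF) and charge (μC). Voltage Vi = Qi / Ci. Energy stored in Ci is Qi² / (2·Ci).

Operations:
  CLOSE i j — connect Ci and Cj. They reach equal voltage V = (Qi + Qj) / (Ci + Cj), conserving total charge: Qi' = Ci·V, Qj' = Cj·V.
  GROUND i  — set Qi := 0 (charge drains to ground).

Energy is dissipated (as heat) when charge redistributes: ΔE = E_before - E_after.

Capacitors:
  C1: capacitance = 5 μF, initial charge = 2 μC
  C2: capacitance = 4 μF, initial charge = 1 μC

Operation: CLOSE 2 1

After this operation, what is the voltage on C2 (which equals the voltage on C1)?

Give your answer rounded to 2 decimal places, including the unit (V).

Answer: 0.33 V

Derivation:
Initial: C1(5μF, Q=2μC, V=0.40V), C2(4μF, Q=1μC, V=0.25V)
Op 1: CLOSE 2-1: Q_total=3.00, C_total=9.00, V=0.33; Q2=1.33, Q1=1.67; dissipated=0.025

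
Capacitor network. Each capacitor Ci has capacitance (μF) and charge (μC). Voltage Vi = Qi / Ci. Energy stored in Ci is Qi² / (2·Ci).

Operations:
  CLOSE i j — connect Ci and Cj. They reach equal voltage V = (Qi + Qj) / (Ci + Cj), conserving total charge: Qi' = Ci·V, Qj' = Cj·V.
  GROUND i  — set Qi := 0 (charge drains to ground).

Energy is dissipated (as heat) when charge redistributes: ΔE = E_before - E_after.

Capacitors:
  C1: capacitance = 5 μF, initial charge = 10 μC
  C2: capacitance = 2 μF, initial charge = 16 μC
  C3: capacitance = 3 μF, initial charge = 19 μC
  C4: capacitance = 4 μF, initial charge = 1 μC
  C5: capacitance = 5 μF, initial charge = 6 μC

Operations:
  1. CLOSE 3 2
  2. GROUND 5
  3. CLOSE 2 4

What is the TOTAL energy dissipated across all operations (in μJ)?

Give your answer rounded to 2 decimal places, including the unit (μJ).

Answer: 35.64 μJ

Derivation:
Initial: C1(5μF, Q=10μC, V=2.00V), C2(2μF, Q=16μC, V=8.00V), C3(3μF, Q=19μC, V=6.33V), C4(4μF, Q=1μC, V=0.25V), C5(5μF, Q=6μC, V=1.20V)
Op 1: CLOSE 3-2: Q_total=35.00, C_total=5.00, V=7.00; Q3=21.00, Q2=14.00; dissipated=1.667
Op 2: GROUND 5: Q5=0; energy lost=3.600
Op 3: CLOSE 2-4: Q_total=15.00, C_total=6.00, V=2.50; Q2=5.00, Q4=10.00; dissipated=30.375
Total dissipated: 35.642 μJ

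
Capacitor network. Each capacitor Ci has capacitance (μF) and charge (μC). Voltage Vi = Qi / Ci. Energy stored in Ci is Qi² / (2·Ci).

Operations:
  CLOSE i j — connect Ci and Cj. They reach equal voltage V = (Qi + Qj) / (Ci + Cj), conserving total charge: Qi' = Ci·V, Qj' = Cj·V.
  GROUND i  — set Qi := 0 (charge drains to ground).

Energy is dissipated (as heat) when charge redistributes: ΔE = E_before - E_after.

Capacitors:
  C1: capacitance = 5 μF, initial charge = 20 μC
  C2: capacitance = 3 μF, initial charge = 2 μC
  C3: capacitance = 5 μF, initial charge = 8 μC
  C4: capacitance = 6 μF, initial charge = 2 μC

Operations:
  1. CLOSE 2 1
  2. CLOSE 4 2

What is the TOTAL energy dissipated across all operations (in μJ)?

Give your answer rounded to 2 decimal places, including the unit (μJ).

Answer: 16.26 μJ

Derivation:
Initial: C1(5μF, Q=20μC, V=4.00V), C2(3μF, Q=2μC, V=0.67V), C3(5μF, Q=8μC, V=1.60V), C4(6μF, Q=2μC, V=0.33V)
Op 1: CLOSE 2-1: Q_total=22.00, C_total=8.00, V=2.75; Q2=8.25, Q1=13.75; dissipated=10.417
Op 2: CLOSE 4-2: Q_total=10.25, C_total=9.00, V=1.14; Q4=6.83, Q2=3.42; dissipated=5.840
Total dissipated: 16.257 μJ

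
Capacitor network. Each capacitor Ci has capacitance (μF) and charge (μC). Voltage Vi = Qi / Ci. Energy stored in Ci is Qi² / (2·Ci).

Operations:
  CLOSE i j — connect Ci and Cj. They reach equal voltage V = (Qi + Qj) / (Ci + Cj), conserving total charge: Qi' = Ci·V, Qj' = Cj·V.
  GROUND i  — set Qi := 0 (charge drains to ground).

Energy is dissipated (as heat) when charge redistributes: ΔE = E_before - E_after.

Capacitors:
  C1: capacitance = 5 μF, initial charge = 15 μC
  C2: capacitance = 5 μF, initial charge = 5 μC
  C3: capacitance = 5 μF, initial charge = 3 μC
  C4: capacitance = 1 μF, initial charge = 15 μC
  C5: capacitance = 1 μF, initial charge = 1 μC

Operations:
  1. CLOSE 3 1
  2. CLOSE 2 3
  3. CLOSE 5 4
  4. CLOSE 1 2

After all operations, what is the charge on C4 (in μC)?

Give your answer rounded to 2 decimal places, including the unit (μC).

Initial: C1(5μF, Q=15μC, V=3.00V), C2(5μF, Q=5μC, V=1.00V), C3(5μF, Q=3μC, V=0.60V), C4(1μF, Q=15μC, V=15.00V), C5(1μF, Q=1μC, V=1.00V)
Op 1: CLOSE 3-1: Q_total=18.00, C_total=10.00, V=1.80; Q3=9.00, Q1=9.00; dissipated=7.200
Op 2: CLOSE 2-3: Q_total=14.00, C_total=10.00, V=1.40; Q2=7.00, Q3=7.00; dissipated=0.800
Op 3: CLOSE 5-4: Q_total=16.00, C_total=2.00, V=8.00; Q5=8.00, Q4=8.00; dissipated=49.000
Op 4: CLOSE 1-2: Q_total=16.00, C_total=10.00, V=1.60; Q1=8.00, Q2=8.00; dissipated=0.200
Final charges: Q1=8.00, Q2=8.00, Q3=7.00, Q4=8.00, Q5=8.00

Answer: 8.00 μC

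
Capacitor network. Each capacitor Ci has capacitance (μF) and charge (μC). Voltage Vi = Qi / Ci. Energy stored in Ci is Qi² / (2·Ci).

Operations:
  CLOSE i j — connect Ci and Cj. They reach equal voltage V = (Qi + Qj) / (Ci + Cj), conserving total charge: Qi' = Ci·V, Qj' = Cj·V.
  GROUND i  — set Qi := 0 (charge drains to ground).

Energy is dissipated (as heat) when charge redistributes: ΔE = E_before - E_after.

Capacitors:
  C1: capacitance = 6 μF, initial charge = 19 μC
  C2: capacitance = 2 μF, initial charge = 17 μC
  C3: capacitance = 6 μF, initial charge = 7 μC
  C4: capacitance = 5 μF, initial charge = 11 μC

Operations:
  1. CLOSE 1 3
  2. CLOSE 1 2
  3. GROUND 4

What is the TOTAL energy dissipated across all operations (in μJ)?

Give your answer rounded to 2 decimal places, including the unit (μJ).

Answer: 48.18 μJ

Derivation:
Initial: C1(6μF, Q=19μC, V=3.17V), C2(2μF, Q=17μC, V=8.50V), C3(6μF, Q=7μC, V=1.17V), C4(5μF, Q=11μC, V=2.20V)
Op 1: CLOSE 1-3: Q_total=26.00, C_total=12.00, V=2.17; Q1=13.00, Q3=13.00; dissipated=6.000
Op 2: CLOSE 1-2: Q_total=30.00, C_total=8.00, V=3.75; Q1=22.50, Q2=7.50; dissipated=30.083
Op 3: GROUND 4: Q4=0; energy lost=12.100
Total dissipated: 48.183 μJ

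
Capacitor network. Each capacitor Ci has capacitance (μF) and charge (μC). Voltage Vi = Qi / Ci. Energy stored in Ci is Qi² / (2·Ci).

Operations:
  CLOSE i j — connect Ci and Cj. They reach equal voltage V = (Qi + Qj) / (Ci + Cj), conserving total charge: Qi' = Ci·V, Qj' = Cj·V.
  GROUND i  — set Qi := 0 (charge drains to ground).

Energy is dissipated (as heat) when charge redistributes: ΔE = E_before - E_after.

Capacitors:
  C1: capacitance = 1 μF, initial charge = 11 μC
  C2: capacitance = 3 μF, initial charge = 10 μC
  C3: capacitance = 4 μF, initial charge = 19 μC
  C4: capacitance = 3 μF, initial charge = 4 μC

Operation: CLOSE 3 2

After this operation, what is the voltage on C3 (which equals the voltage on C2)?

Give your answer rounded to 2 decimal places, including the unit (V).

Initial: C1(1μF, Q=11μC, V=11.00V), C2(3μF, Q=10μC, V=3.33V), C3(4μF, Q=19μC, V=4.75V), C4(3μF, Q=4μC, V=1.33V)
Op 1: CLOSE 3-2: Q_total=29.00, C_total=7.00, V=4.14; Q3=16.57, Q2=12.43; dissipated=1.720

Answer: 4.14 V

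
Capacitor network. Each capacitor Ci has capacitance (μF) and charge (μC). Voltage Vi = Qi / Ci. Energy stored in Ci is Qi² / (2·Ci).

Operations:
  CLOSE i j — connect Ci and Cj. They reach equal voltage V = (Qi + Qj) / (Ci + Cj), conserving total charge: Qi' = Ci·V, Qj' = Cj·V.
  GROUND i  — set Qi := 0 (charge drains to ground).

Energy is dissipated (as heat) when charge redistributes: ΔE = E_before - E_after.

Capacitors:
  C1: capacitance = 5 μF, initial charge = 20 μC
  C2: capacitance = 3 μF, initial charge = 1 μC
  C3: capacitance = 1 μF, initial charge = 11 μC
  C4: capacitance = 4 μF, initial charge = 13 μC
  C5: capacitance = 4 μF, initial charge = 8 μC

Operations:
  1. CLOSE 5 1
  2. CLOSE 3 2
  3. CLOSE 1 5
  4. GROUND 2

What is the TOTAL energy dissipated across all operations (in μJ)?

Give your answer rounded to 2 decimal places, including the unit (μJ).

Answer: 60.61 μJ

Derivation:
Initial: C1(5μF, Q=20μC, V=4.00V), C2(3μF, Q=1μC, V=0.33V), C3(1μF, Q=11μC, V=11.00V), C4(4μF, Q=13μC, V=3.25V), C5(4μF, Q=8μC, V=2.00V)
Op 1: CLOSE 5-1: Q_total=28.00, C_total=9.00, V=3.11; Q5=12.44, Q1=15.56; dissipated=4.444
Op 2: CLOSE 3-2: Q_total=12.00, C_total=4.00, V=3.00; Q3=3.00, Q2=9.00; dissipated=42.667
Op 3: CLOSE 1-5: Q_total=28.00, C_total=9.00, V=3.11; Q1=15.56, Q5=12.44; dissipated=0.000
Op 4: GROUND 2: Q2=0; energy lost=13.500
Total dissipated: 60.611 μJ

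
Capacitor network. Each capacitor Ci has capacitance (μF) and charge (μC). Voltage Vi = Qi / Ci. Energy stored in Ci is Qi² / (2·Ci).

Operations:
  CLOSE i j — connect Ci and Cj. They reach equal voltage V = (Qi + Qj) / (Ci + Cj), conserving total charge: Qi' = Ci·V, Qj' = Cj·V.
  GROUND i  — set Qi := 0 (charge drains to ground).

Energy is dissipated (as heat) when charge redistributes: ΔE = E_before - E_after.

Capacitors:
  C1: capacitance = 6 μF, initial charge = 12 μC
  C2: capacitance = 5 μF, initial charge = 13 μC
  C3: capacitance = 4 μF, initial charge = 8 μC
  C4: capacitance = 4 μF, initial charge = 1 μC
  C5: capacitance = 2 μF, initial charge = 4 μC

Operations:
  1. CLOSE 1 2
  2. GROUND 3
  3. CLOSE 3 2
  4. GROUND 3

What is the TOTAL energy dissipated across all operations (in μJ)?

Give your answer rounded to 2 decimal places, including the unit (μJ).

Initial: C1(6μF, Q=12μC, V=2.00V), C2(5μF, Q=13μC, V=2.60V), C3(4μF, Q=8μC, V=2.00V), C4(4μF, Q=1μC, V=0.25V), C5(2μF, Q=4μC, V=2.00V)
Op 1: CLOSE 1-2: Q_total=25.00, C_total=11.00, V=2.27; Q1=13.64, Q2=11.36; dissipated=0.491
Op 2: GROUND 3: Q3=0; energy lost=8.000
Op 3: CLOSE 3-2: Q_total=11.36, C_total=9.00, V=1.26; Q3=5.05, Q2=6.31; dissipated=5.739
Op 4: GROUND 3: Q3=0; energy lost=3.188
Total dissipated: 17.419 μJ

Answer: 17.42 μJ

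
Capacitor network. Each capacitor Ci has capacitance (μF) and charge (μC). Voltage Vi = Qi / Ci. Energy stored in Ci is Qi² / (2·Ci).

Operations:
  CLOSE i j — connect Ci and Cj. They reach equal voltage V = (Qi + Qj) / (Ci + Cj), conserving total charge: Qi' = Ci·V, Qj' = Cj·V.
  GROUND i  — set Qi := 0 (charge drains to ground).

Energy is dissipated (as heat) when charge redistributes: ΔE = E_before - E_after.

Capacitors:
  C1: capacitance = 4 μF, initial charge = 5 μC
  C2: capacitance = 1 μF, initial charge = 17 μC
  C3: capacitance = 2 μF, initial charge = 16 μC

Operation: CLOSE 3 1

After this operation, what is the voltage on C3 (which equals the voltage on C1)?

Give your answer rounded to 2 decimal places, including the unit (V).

Answer: 3.50 V

Derivation:
Initial: C1(4μF, Q=5μC, V=1.25V), C2(1μF, Q=17μC, V=17.00V), C3(2μF, Q=16μC, V=8.00V)
Op 1: CLOSE 3-1: Q_total=21.00, C_total=6.00, V=3.50; Q3=7.00, Q1=14.00; dissipated=30.375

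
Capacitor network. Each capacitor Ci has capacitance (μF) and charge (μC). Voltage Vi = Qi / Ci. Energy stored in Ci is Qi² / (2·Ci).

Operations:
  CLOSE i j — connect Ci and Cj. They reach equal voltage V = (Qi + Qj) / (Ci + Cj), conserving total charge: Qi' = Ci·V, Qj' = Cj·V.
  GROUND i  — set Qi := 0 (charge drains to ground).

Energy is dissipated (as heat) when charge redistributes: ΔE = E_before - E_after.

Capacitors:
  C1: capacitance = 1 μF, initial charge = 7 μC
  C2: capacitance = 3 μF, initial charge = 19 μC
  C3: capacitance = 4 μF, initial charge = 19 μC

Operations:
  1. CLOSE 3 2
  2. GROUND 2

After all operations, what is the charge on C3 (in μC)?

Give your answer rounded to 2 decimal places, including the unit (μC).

Answer: 21.71 μC

Derivation:
Initial: C1(1μF, Q=7μC, V=7.00V), C2(3μF, Q=19μC, V=6.33V), C3(4μF, Q=19μC, V=4.75V)
Op 1: CLOSE 3-2: Q_total=38.00, C_total=7.00, V=5.43; Q3=21.71, Q2=16.29; dissipated=2.149
Op 2: GROUND 2: Q2=0; energy lost=44.204
Final charges: Q1=7.00, Q2=0.00, Q3=21.71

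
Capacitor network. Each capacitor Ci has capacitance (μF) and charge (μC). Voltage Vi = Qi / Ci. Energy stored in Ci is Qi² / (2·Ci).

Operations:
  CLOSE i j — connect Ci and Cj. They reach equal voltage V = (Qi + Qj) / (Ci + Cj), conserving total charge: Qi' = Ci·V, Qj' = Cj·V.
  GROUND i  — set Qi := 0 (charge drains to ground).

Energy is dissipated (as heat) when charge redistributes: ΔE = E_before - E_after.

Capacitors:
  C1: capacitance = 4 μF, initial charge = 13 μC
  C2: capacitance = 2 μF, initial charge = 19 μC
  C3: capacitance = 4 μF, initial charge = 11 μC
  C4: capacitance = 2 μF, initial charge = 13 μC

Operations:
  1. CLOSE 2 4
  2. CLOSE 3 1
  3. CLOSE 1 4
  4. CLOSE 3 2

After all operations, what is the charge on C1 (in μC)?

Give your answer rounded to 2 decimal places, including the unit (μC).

Answer: 18.67 μC

Derivation:
Initial: C1(4μF, Q=13μC, V=3.25V), C2(2μF, Q=19μC, V=9.50V), C3(4μF, Q=11μC, V=2.75V), C4(2μF, Q=13μC, V=6.50V)
Op 1: CLOSE 2-4: Q_total=32.00, C_total=4.00, V=8.00; Q2=16.00, Q4=16.00; dissipated=4.500
Op 2: CLOSE 3-1: Q_total=24.00, C_total=8.00, V=3.00; Q3=12.00, Q1=12.00; dissipated=0.250
Op 3: CLOSE 1-4: Q_total=28.00, C_total=6.00, V=4.67; Q1=18.67, Q4=9.33; dissipated=16.667
Op 4: CLOSE 3-2: Q_total=28.00, C_total=6.00, V=4.67; Q3=18.67, Q2=9.33; dissipated=16.667
Final charges: Q1=18.67, Q2=9.33, Q3=18.67, Q4=9.33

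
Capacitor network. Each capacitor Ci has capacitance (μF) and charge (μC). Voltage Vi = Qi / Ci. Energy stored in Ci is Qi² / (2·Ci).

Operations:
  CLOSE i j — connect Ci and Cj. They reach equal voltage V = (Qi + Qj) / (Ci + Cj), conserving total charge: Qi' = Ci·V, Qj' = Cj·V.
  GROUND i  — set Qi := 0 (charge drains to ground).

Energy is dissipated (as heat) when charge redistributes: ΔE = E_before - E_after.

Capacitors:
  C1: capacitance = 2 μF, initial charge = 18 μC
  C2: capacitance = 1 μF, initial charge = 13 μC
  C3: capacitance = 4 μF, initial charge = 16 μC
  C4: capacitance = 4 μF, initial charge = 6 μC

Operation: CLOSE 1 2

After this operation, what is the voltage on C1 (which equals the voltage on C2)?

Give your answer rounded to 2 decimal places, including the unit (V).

Initial: C1(2μF, Q=18μC, V=9.00V), C2(1μF, Q=13μC, V=13.00V), C3(4μF, Q=16μC, V=4.00V), C4(4μF, Q=6μC, V=1.50V)
Op 1: CLOSE 1-2: Q_total=31.00, C_total=3.00, V=10.33; Q1=20.67, Q2=10.33; dissipated=5.333

Answer: 10.33 V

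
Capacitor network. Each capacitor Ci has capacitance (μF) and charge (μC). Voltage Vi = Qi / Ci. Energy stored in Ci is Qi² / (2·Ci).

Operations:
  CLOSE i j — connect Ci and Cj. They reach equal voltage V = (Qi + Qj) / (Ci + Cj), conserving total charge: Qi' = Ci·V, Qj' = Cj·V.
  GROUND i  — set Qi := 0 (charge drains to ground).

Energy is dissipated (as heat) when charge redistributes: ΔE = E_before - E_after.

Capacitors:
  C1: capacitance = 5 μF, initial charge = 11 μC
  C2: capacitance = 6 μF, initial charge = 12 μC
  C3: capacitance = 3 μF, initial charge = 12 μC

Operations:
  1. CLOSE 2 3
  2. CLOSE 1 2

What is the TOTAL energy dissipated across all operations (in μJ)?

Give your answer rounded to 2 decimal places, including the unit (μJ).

Initial: C1(5μF, Q=11μC, V=2.20V), C2(6μF, Q=12μC, V=2.00V), C3(3μF, Q=12μC, V=4.00V)
Op 1: CLOSE 2-3: Q_total=24.00, C_total=9.00, V=2.67; Q2=16.00, Q3=8.00; dissipated=4.000
Op 2: CLOSE 1-2: Q_total=27.00, C_total=11.00, V=2.45; Q1=12.27, Q2=14.73; dissipated=0.297
Total dissipated: 4.297 μJ

Answer: 4.30 μJ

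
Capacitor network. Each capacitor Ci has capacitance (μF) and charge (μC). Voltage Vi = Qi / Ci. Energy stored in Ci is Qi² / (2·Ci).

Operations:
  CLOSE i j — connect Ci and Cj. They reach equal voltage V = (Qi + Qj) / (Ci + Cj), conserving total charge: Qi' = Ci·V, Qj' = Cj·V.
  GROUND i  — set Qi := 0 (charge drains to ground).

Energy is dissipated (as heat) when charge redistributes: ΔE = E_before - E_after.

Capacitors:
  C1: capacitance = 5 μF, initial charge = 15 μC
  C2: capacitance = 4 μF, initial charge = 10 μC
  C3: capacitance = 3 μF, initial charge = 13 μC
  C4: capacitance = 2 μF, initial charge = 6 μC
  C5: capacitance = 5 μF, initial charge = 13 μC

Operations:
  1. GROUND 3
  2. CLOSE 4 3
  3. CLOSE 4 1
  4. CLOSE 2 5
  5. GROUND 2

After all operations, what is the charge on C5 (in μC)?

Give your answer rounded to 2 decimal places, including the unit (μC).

Initial: C1(5μF, Q=15μC, V=3.00V), C2(4μF, Q=10μC, V=2.50V), C3(3μF, Q=13μC, V=4.33V), C4(2μF, Q=6μC, V=3.00V), C5(5μF, Q=13μC, V=2.60V)
Op 1: GROUND 3: Q3=0; energy lost=28.167
Op 2: CLOSE 4-3: Q_total=6.00, C_total=5.00, V=1.20; Q4=2.40, Q3=3.60; dissipated=5.400
Op 3: CLOSE 4-1: Q_total=17.40, C_total=7.00, V=2.49; Q4=4.97, Q1=12.43; dissipated=2.314
Op 4: CLOSE 2-5: Q_total=23.00, C_total=9.00, V=2.56; Q2=10.22, Q5=12.78; dissipated=0.011
Op 5: GROUND 2: Q2=0; energy lost=13.062
Final charges: Q1=12.43, Q2=0.00, Q3=3.60, Q4=4.97, Q5=12.78

Answer: 12.78 μC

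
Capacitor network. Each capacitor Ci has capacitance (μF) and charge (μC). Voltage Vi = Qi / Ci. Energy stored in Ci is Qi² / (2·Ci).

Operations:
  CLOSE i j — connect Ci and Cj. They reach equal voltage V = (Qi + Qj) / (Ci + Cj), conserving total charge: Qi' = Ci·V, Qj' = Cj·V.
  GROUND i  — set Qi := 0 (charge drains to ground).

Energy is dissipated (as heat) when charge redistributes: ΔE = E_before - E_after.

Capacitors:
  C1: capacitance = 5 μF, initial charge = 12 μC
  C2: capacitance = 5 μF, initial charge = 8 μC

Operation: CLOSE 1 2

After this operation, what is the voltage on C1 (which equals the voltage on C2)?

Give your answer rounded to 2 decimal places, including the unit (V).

Initial: C1(5μF, Q=12μC, V=2.40V), C2(5μF, Q=8μC, V=1.60V)
Op 1: CLOSE 1-2: Q_total=20.00, C_total=10.00, V=2.00; Q1=10.00, Q2=10.00; dissipated=0.800

Answer: 2.00 V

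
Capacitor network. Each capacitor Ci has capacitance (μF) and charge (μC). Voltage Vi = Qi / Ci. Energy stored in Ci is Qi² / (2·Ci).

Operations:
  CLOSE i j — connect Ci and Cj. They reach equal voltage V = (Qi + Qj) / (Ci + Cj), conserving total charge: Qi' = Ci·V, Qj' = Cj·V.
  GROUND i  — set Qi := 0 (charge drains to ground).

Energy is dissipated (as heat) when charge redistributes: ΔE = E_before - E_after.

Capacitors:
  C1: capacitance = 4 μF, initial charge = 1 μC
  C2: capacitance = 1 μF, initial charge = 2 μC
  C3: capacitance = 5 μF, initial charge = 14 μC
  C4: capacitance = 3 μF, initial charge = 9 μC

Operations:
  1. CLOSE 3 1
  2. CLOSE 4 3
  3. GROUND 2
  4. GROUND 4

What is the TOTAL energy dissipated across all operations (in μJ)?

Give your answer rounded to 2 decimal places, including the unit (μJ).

Answer: 17.93 μJ

Derivation:
Initial: C1(4μF, Q=1μC, V=0.25V), C2(1μF, Q=2μC, V=2.00V), C3(5μF, Q=14μC, V=2.80V), C4(3μF, Q=9μC, V=3.00V)
Op 1: CLOSE 3-1: Q_total=15.00, C_total=9.00, V=1.67; Q3=8.33, Q1=6.67; dissipated=7.225
Op 2: CLOSE 4-3: Q_total=17.33, C_total=8.00, V=2.17; Q4=6.50, Q3=10.83; dissipated=1.667
Op 3: GROUND 2: Q2=0; energy lost=2.000
Op 4: GROUND 4: Q4=0; energy lost=7.042
Total dissipated: 17.933 μJ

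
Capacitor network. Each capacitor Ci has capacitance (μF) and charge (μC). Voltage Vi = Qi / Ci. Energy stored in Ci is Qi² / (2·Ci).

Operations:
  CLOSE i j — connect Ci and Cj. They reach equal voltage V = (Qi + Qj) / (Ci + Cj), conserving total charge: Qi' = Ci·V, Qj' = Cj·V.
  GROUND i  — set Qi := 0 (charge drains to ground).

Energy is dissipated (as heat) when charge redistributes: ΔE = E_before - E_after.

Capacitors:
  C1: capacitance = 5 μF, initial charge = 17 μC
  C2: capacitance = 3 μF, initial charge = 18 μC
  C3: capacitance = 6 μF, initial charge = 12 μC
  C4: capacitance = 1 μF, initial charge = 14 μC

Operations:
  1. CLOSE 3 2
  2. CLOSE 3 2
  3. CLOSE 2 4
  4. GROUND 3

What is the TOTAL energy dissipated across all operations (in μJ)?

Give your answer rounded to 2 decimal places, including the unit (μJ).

Answer: 92.00 μJ

Derivation:
Initial: C1(5μF, Q=17μC, V=3.40V), C2(3μF, Q=18μC, V=6.00V), C3(6μF, Q=12μC, V=2.00V), C4(1μF, Q=14μC, V=14.00V)
Op 1: CLOSE 3-2: Q_total=30.00, C_total=9.00, V=3.33; Q3=20.00, Q2=10.00; dissipated=16.000
Op 2: CLOSE 3-2: Q_total=30.00, C_total=9.00, V=3.33; Q3=20.00, Q2=10.00; dissipated=0.000
Op 3: CLOSE 2-4: Q_total=24.00, C_total=4.00, V=6.00; Q2=18.00, Q4=6.00; dissipated=42.667
Op 4: GROUND 3: Q3=0; energy lost=33.333
Total dissipated: 92.000 μJ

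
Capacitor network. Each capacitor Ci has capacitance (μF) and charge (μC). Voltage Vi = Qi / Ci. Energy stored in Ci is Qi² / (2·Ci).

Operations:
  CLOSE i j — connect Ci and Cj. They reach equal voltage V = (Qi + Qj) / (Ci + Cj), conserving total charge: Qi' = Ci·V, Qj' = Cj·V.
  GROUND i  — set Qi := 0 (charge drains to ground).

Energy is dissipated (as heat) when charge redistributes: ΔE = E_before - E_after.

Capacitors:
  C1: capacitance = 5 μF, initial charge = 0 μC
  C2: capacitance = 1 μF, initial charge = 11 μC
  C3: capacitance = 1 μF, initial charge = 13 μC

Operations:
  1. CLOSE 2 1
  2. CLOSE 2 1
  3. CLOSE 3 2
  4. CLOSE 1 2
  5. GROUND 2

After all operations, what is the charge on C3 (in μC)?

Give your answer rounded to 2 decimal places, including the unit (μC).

Answer: 7.42 μC

Derivation:
Initial: C1(5μF, Q=0μC, V=0.00V), C2(1μF, Q=11μC, V=11.00V), C3(1μF, Q=13μC, V=13.00V)
Op 1: CLOSE 2-1: Q_total=11.00, C_total=6.00, V=1.83; Q2=1.83, Q1=9.17; dissipated=50.417
Op 2: CLOSE 2-1: Q_total=11.00, C_total=6.00, V=1.83; Q2=1.83, Q1=9.17; dissipated=0.000
Op 3: CLOSE 3-2: Q_total=14.83, C_total=2.00, V=7.42; Q3=7.42, Q2=7.42; dissipated=31.174
Op 4: CLOSE 1-2: Q_total=16.58, C_total=6.00, V=2.76; Q1=13.82, Q2=2.76; dissipated=12.989
Op 5: GROUND 2: Q2=0; energy lost=3.820
Final charges: Q1=13.82, Q2=0.00, Q3=7.42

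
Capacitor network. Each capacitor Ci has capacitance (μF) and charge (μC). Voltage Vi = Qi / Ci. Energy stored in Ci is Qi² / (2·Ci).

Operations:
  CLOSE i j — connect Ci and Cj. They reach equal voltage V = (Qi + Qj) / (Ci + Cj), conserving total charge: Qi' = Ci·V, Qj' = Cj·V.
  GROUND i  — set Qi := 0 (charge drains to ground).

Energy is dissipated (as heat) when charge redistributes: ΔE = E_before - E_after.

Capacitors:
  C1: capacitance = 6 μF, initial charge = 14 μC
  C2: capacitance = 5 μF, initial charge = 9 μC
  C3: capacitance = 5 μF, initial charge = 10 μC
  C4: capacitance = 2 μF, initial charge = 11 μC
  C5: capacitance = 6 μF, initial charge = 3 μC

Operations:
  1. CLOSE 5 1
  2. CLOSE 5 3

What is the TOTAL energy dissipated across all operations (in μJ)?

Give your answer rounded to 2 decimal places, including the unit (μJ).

Initial: C1(6μF, Q=14μC, V=2.33V), C2(5μF, Q=9μC, V=1.80V), C3(5μF, Q=10μC, V=2.00V), C4(2μF, Q=11μC, V=5.50V), C5(6μF, Q=3μC, V=0.50V)
Op 1: CLOSE 5-1: Q_total=17.00, C_total=12.00, V=1.42; Q5=8.50, Q1=8.50; dissipated=5.042
Op 2: CLOSE 5-3: Q_total=18.50, C_total=11.00, V=1.68; Q5=10.09, Q3=8.41; dissipated=0.464
Total dissipated: 5.506 μJ

Answer: 5.51 μJ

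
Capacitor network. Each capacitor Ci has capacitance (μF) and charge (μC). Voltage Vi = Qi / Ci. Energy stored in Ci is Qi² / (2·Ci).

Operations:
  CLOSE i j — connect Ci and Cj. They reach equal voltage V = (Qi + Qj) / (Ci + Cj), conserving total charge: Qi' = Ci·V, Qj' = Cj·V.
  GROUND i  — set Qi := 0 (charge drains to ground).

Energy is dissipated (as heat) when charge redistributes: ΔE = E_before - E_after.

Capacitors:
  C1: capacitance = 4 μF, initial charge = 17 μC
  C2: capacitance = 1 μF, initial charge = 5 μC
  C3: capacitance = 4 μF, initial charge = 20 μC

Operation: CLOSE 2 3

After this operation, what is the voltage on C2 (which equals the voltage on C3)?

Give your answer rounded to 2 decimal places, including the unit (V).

Answer: 5.00 V

Derivation:
Initial: C1(4μF, Q=17μC, V=4.25V), C2(1μF, Q=5μC, V=5.00V), C3(4μF, Q=20μC, V=5.00V)
Op 1: CLOSE 2-3: Q_total=25.00, C_total=5.00, V=5.00; Q2=5.00, Q3=20.00; dissipated=0.000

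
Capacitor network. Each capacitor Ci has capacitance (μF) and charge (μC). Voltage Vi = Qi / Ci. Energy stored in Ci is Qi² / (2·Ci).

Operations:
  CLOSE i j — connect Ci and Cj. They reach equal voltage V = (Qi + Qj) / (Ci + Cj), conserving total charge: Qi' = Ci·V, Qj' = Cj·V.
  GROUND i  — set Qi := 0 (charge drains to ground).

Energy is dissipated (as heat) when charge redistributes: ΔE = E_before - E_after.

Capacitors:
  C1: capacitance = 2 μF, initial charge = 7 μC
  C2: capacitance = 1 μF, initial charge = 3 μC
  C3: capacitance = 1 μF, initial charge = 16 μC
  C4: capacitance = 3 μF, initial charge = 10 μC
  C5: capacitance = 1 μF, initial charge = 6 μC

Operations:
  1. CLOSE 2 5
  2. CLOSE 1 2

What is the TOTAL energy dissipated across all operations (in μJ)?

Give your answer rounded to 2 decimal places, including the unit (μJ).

Answer: 2.58 μJ

Derivation:
Initial: C1(2μF, Q=7μC, V=3.50V), C2(1μF, Q=3μC, V=3.00V), C3(1μF, Q=16μC, V=16.00V), C4(3μF, Q=10μC, V=3.33V), C5(1μF, Q=6μC, V=6.00V)
Op 1: CLOSE 2-5: Q_total=9.00, C_total=2.00, V=4.50; Q2=4.50, Q5=4.50; dissipated=2.250
Op 2: CLOSE 1-2: Q_total=11.50, C_total=3.00, V=3.83; Q1=7.67, Q2=3.83; dissipated=0.333
Total dissipated: 2.583 μJ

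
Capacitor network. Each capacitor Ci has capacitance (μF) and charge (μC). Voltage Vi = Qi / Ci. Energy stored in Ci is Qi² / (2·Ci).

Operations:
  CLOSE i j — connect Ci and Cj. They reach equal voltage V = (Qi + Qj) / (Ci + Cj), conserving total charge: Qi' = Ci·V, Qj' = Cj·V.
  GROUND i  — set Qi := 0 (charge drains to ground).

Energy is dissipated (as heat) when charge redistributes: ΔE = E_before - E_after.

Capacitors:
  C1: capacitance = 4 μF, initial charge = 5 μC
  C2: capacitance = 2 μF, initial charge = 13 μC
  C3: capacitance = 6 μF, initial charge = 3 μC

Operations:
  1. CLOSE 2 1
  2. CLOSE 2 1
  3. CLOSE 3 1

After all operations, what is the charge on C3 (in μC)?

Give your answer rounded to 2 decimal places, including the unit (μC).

Initial: C1(4μF, Q=5μC, V=1.25V), C2(2μF, Q=13μC, V=6.50V), C3(6μF, Q=3μC, V=0.50V)
Op 1: CLOSE 2-1: Q_total=18.00, C_total=6.00, V=3.00; Q2=6.00, Q1=12.00; dissipated=18.375
Op 2: CLOSE 2-1: Q_total=18.00, C_total=6.00, V=3.00; Q2=6.00, Q1=12.00; dissipated=0.000
Op 3: CLOSE 3-1: Q_total=15.00, C_total=10.00, V=1.50; Q3=9.00, Q1=6.00; dissipated=7.500
Final charges: Q1=6.00, Q2=6.00, Q3=9.00

Answer: 9.00 μC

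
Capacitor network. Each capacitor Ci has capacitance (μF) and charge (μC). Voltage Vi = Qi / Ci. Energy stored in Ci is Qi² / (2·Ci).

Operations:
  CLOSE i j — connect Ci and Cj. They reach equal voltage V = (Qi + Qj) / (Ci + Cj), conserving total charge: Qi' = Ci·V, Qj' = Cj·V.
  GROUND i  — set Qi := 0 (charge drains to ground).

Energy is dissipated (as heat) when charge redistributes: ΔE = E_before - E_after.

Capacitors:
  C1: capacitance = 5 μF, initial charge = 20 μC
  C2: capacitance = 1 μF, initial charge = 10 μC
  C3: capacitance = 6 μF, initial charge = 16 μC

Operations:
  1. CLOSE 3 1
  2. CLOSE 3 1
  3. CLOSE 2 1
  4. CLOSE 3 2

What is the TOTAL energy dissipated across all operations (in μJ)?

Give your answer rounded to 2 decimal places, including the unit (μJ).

Answer: 21.82 μJ

Derivation:
Initial: C1(5μF, Q=20μC, V=4.00V), C2(1μF, Q=10μC, V=10.00V), C3(6μF, Q=16μC, V=2.67V)
Op 1: CLOSE 3-1: Q_total=36.00, C_total=11.00, V=3.27; Q3=19.64, Q1=16.36; dissipated=2.424
Op 2: CLOSE 3-1: Q_total=36.00, C_total=11.00, V=3.27; Q3=19.64, Q1=16.36; dissipated=0.000
Op 3: CLOSE 2-1: Q_total=26.36, C_total=6.00, V=4.39; Q2=4.39, Q1=21.97; dissipated=18.857
Op 4: CLOSE 3-2: Q_total=24.03, C_total=7.00, V=3.43; Q3=20.60, Q2=3.43; dissipated=0.539
Total dissipated: 21.820 μJ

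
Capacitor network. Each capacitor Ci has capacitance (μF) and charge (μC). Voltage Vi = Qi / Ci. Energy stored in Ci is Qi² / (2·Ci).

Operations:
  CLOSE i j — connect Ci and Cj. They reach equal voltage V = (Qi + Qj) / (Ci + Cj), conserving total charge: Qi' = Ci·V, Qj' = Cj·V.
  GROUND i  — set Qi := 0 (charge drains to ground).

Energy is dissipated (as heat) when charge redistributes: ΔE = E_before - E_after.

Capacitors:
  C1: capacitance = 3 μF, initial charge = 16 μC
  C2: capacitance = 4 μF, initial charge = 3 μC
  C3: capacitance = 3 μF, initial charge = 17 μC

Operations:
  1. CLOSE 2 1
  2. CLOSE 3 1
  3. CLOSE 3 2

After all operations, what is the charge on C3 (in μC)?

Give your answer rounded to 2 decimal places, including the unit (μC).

Answer: 10.04 μC

Derivation:
Initial: C1(3μF, Q=16μC, V=5.33V), C2(4μF, Q=3μC, V=0.75V), C3(3μF, Q=17μC, V=5.67V)
Op 1: CLOSE 2-1: Q_total=19.00, C_total=7.00, V=2.71; Q2=10.86, Q1=8.14; dissipated=18.006
Op 2: CLOSE 3-1: Q_total=25.14, C_total=6.00, V=4.19; Q3=12.57, Q1=12.57; dissipated=6.537
Op 3: CLOSE 3-2: Q_total=23.43, C_total=7.00, V=3.35; Q3=10.04, Q2=13.39; dissipated=1.868
Final charges: Q1=12.57, Q2=13.39, Q3=10.04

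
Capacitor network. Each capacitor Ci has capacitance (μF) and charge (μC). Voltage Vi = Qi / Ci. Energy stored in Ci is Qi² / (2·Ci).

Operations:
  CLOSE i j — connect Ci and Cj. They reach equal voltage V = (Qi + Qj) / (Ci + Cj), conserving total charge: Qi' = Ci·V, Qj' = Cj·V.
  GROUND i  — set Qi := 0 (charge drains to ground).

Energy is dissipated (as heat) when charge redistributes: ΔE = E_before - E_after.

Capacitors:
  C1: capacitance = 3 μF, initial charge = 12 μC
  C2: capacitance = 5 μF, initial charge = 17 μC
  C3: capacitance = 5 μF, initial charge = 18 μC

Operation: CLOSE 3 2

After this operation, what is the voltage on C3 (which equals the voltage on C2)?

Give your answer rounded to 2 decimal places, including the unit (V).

Answer: 3.50 V

Derivation:
Initial: C1(3μF, Q=12μC, V=4.00V), C2(5μF, Q=17μC, V=3.40V), C3(5μF, Q=18μC, V=3.60V)
Op 1: CLOSE 3-2: Q_total=35.00, C_total=10.00, V=3.50; Q3=17.50, Q2=17.50; dissipated=0.050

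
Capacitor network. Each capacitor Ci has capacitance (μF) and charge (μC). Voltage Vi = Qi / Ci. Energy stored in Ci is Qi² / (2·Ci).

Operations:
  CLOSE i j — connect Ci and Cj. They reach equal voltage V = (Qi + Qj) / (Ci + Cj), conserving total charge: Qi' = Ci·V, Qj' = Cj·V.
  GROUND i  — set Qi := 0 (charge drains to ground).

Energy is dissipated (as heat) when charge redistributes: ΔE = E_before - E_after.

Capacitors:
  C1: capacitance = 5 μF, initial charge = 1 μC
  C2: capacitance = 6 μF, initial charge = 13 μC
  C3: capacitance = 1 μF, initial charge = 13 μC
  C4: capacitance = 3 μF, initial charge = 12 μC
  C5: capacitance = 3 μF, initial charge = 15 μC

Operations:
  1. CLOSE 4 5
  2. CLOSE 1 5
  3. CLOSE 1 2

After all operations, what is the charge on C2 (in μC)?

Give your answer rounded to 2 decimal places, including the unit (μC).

Initial: C1(5μF, Q=1μC, V=0.20V), C2(6μF, Q=13μC, V=2.17V), C3(1μF, Q=13μC, V=13.00V), C4(3μF, Q=12μC, V=4.00V), C5(3μF, Q=15μC, V=5.00V)
Op 1: CLOSE 4-5: Q_total=27.00, C_total=6.00, V=4.50; Q4=13.50, Q5=13.50; dissipated=0.750
Op 2: CLOSE 1-5: Q_total=14.50, C_total=8.00, V=1.81; Q1=9.06, Q5=5.44; dissipated=17.334
Op 3: CLOSE 1-2: Q_total=22.06, C_total=11.00, V=2.01; Q1=10.03, Q2=12.03; dissipated=0.171
Final charges: Q1=10.03, Q2=12.03, Q3=13.00, Q4=13.50, Q5=5.44

Answer: 12.03 μC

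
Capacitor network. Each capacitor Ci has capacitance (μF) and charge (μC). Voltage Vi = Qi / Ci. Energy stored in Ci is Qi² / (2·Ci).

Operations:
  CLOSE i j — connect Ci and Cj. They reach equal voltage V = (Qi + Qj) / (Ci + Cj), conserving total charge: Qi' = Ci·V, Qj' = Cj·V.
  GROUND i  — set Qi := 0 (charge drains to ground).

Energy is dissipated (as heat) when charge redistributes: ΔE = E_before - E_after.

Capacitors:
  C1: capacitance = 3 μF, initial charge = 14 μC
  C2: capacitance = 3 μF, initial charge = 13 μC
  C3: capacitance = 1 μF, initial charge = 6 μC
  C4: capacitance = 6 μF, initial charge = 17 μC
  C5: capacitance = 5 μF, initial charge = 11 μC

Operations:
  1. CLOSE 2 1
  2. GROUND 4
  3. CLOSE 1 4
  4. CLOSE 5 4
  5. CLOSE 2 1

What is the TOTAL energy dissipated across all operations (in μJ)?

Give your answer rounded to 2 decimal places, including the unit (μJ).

Initial: C1(3μF, Q=14μC, V=4.67V), C2(3μF, Q=13μC, V=4.33V), C3(1μF, Q=6μC, V=6.00V), C4(6μF, Q=17μC, V=2.83V), C5(5μF, Q=11μC, V=2.20V)
Op 1: CLOSE 2-1: Q_total=27.00, C_total=6.00, V=4.50; Q2=13.50, Q1=13.50; dissipated=0.083
Op 2: GROUND 4: Q4=0; energy lost=24.083
Op 3: CLOSE 1-4: Q_total=13.50, C_total=9.00, V=1.50; Q1=4.50, Q4=9.00; dissipated=20.250
Op 4: CLOSE 5-4: Q_total=20.00, C_total=11.00, V=1.82; Q5=9.09, Q4=10.91; dissipated=0.668
Op 5: CLOSE 2-1: Q_total=18.00, C_total=6.00, V=3.00; Q2=9.00, Q1=9.00; dissipated=6.750
Total dissipated: 51.835 μJ

Answer: 51.83 μJ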